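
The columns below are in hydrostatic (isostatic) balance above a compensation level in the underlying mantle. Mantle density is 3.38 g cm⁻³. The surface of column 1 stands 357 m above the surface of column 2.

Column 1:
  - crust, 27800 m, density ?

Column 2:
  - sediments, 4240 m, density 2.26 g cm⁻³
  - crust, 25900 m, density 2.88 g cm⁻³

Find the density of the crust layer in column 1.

Take the compensation level at the base of the deeper column (depth z_c below the surface of column 1) and equate Σ ρ_i t_i down to z_c; mantle fills any gap and the z_c terms cancel.
Column 1: 27800×ρ + (z_c − 27800)×3.38
Column 2: 357×0 + 4240×2.26 + 25900×2.88 + (z_c − 357 − 30140)×3.38
The z_c×3.38 term appears on both sides and cancels. Collect the known terms of each column as K = Σ(ρt)_known − 3.38 × (depth of known layers): K_1 = 0 − 3.38×27800 = −93964; K_2 = 84174.4 − 3.38×(357 + 30140) = −18905.46.
Balance: K_1 + 27800×ρ = K_2, so ρ = (K_2 − K_1)/27800 = 75058.5/27800 = 2.7 g cm⁻³.

2.7 g cm⁻³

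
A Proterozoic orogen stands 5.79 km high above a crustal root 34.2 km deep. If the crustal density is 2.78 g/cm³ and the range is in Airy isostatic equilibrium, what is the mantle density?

Airy balance: ρ_c h = (ρ_m − ρ_c) r → ρ_m = ρ_c (1 + h/r).
ρ_m = 2.78 × (1 + 5.79 km/34.2 km) = 3.25 g/cm³.

3.25 g/cm³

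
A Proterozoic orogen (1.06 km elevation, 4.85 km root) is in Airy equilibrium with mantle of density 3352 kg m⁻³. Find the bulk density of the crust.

2750 kg m⁻³

ρ_c h = (ρ_m − ρ_c) r → ρ_c (h + r) = ρ_m r → ρ_c = ρ_m r / (h + r).
ρ_c = 3352 × 4.85 km / (1.06 km + 4.85 km) = 2750 kg m⁻³.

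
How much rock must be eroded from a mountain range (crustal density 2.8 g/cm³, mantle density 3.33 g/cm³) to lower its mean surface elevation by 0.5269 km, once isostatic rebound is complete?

Net drop Δ = e − u = e − e ρ_c/ρ_m = e (ρ_m − ρ_c)/ρ_m.
e = Δ ρ_m/(ρ_m − ρ_c) = 0.5269 km × 3.33/0.53 = 3.31 km.

3.31 km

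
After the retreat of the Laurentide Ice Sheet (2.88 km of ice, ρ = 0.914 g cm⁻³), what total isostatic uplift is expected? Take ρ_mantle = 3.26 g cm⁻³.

Removing the load lets mantle flow back in; uplift u satisfies ρ_ice t = ρ_m u.
u = t ρ_ice/ρ_m = 2.88 km × 0.914/3.26 = 0.807 km.

0.807 km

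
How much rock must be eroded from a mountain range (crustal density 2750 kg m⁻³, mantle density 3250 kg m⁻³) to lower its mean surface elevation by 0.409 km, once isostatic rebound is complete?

Net drop Δ = e − u = e − e ρ_c/ρ_m = e (ρ_m − ρ_c)/ρ_m.
e = Δ ρ_m/(ρ_m − ρ_c) = 0.409 km × 3250/500 = 2.66 km.

2.66 km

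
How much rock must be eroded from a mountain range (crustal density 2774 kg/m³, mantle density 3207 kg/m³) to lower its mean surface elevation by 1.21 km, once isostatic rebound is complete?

Net drop Δ = e − u = e − e ρ_c/ρ_m = e (ρ_m − ρ_c)/ρ_m.
e = Δ ρ_m/(ρ_m − ρ_c) = 1.21 km × 3207/433 = 8.96 km.

8.96 km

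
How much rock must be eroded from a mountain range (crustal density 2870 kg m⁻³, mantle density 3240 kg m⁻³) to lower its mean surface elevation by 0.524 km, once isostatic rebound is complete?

4.59 km

Net drop Δ = e − u = e − e ρ_c/ρ_m = e (ρ_m − ρ_c)/ρ_m.
e = Δ ρ_m/(ρ_m − ρ_c) = 0.524 km × 3240/370 = 4.59 km.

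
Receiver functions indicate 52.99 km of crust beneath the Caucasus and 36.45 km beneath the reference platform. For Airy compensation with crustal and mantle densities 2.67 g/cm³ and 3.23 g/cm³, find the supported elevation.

2.87 km

Excess crust Δ = 52.99 km − 36.45 km = 16.54 km, split between elevation h and root r with h + r = Δ.
Airy balance ρ_c h = (ρ_m − ρ_c) r gives r = h ρ_c/(ρ_m − ρ_c), so h (1 + ρ_c/(ρ_m − ρ_c)) = Δ, i.e. h = Δ (ρ_m − ρ_c)/ρ_m.
h = 16.54 km × 0.56/3.23 = 2.87 km.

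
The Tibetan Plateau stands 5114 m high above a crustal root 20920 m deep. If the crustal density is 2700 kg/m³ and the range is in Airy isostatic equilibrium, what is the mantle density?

Airy balance: ρ_c h = (ρ_m − ρ_c) r → ρ_m = ρ_c (1 + h/r).
ρ_m = 2700 × (1 + 5114 m/20920 m) = 3360 kg/m³.

3360 kg/m³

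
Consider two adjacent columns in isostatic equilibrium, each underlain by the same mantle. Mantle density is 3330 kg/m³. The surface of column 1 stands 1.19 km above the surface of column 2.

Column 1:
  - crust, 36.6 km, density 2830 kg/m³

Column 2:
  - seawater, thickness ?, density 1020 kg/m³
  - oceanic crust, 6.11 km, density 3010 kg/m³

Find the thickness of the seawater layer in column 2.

5.36 km

Take the compensation level at the base of the deeper column (depth z_c below the surface of column 1) and equate Σ ρ_i t_i down to z_c; mantle fills any gap and the z_c terms cancel.
Column 1: 36.6×2830 + (z_c − 36.6)×3330
Column 2: 1.19×0 + x×1020 + 6.11×3010 + (z_c − 1.19 − 6.11 − x)×3330
The z_c×3330 term appears on both sides and cancels. Collect the known terms of each column as K = Σ(ρt)_known − 3330 × (depth of known layers): K_1 = 103578 − 3330×36.6 = −18300; K_2 = 18391.1 − 3330×(1.19 + 6.11) = −5917.9.
Balance: K_1 = K_2 − x×(3330 − 1020), so x = (K_2 − K_1)/(3330 − 1020) = 12382.1/2310 = 5.36 km.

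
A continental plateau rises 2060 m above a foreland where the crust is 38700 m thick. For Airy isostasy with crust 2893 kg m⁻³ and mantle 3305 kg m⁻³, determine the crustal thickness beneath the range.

Root depth r = h ρ_c / (ρ_m − ρ_c) = 2060 m × 2893 / 412 = 14460 m.
Total thickness = T + h + r = 38700 m + 2060 m + 14460 m = 55200 m.

55200 m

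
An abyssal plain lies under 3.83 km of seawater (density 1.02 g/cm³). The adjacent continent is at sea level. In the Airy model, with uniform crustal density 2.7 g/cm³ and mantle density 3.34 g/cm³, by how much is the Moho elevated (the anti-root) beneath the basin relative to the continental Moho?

10.1 km

Balancing pressure at the compensation depth: replacing crust with seawater at the top is compensated by replacing crust with mantle at the base: d (ρ_c − ρ_w) = a (ρ_m − ρ_c).
a = d (ρ_c − ρ_w)/(ρ_m − ρ_c) = 3.83 km × 1.68/0.64 = 10.1 km.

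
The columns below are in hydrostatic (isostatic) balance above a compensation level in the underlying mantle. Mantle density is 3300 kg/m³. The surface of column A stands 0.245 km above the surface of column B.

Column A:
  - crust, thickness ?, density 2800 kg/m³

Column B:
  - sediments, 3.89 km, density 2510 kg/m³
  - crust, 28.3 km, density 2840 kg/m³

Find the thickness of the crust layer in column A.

Take the compensation level at the base of the deeper column (depth z_c below the surface of column A) and equate Σ ρ_i t_i down to z_c; mantle fills any gap and the z_c terms cancel.
Column A: x×2800 + (z_c − 0 − x)×3300
Column B: 0.245×0 + 3.89×2510 + 28.3×2840 + (z_c − 0.245 − 32.19)×3300
The z_c×3300 term appears on both sides and cancels. Collect the known terms of each column as K = Σ(ρt)_known − 3300 × (depth of known layers): K_A = 0 − 3300×0 = 0; K_B = 90135.9 − 3300×(0.245 + 32.19) = −16899.6.
Balance: K_A − x×(3300 − 2800) = K_B, so x = (K_A − K_B)/(3300 − 2800) = 16899.6/500 = 33.8 km.

33.8 km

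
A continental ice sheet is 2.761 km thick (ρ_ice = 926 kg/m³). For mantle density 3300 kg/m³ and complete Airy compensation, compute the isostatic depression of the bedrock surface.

0.775 km

By Archimedes' principle applied to the lithosphere: the ice load ρ_ice t is balanced by mantle displaced below, ρ_m s.
s = t ρ_ice / ρ_m = 2.761 km × 926/3300 = 0.775 km.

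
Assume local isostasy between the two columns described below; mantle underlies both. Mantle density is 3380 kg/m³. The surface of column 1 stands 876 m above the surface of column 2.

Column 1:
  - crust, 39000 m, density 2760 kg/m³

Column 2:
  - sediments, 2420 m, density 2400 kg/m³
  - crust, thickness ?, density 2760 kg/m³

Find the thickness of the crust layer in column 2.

30400 m

Take the compensation level at the base of the deeper column (depth z_c below the surface of column 1) and equate Σ ρ_i t_i down to z_c; mantle fills any gap and the z_c terms cancel.
Column 1: 39000×2760 + (z_c − 39000)×3380
Column 2: 876×0 + 2420×2400 + x×2760 + (z_c − 876 − 2420 − x)×3380
The z_c×3380 term appears on both sides and cancels. Collect the known terms of each column as K = Σ(ρt)_known − 3380 × (depth of known layers): K_1 = 107640000 − 3380×39000 = −24180000; K_2 = 5808000 − 3380×(876 + 2420) = −5332480.
Balance: K_1 = K_2 − x×(3380 − 2760), so x = (K_2 − K_1)/(3380 − 2760) = 18847500/620 = 30400 m.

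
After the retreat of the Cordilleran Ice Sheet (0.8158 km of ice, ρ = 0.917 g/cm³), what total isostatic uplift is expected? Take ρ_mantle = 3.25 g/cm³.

0.23 km

Removing the load lets mantle flow back in; uplift u satisfies ρ_ice t = ρ_m u.
u = t ρ_ice/ρ_m = 0.8158 km × 0.917/3.25 = 0.23 km.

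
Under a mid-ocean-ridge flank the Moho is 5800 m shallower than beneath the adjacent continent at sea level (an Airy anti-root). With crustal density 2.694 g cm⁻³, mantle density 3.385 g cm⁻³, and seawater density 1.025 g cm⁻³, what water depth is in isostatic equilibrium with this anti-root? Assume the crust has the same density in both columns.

Replacing a thickness d of crust by seawater at the top must be balanced by replacing crust with mantle at the base: d (ρ_c − ρ_w) = a (ρ_m − ρ_c).
d = a (ρ_m − ρ_c)/(ρ_c − ρ_w) = 5800 m × 0.691/1.669 = 2400 m.

2400 m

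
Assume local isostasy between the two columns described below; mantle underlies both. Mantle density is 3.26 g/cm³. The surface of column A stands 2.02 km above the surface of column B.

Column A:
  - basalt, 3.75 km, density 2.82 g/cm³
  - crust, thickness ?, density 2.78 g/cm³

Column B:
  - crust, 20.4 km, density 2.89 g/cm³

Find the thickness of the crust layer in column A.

Take the compensation level at the base of the deeper column (depth z_c below the surface of column A) and equate Σ ρ_i t_i down to z_c; mantle fills any gap and the z_c terms cancel.
Column A: 3.75×2.82 + x×2.78 + (z_c − 3.75 − x)×3.26
Column B: 2.02×0 + 20.4×2.89 + (z_c − 2.02 − 20.4)×3.26
The z_c×3.26 term appears on both sides and cancels. Collect the known terms of each column as K = Σ(ρt)_known − 3.26 × (depth of known layers): K_A = 10.575 − 3.26×3.75 = −1.65; K_B = 58.956 − 3.26×(2.02 + 20.4) = −14.1332.
Balance: K_A − x×(3.26 − 2.78) = K_B, so x = (K_A − K_B)/(3.26 − 2.78) = 12.4832/0.48 = 26 km.

26 km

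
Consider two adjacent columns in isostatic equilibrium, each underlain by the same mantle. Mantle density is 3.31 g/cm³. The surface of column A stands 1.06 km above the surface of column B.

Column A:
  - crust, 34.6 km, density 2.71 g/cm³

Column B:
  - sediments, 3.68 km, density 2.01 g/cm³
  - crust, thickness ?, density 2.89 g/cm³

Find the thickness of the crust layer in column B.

29.7 km

Take the compensation level at the base of the deeper column (depth z_c below the surface of column A) and equate Σ ρ_i t_i down to z_c; mantle fills any gap and the z_c terms cancel.
Column A: 34.6×2.71 + (z_c − 34.6)×3.31
Column B: 1.06×0 + 3.68×2.01 + x×2.89 + (z_c − 1.06 − 3.68 − x)×3.31
The z_c×3.31 term appears on both sides and cancels. Collect the known terms of each column as K = Σ(ρt)_known − 3.31 × (depth of known layers): K_A = 93.766 − 3.31×34.6 = −20.76; K_B = 7.3968 − 3.31×(1.06 + 3.68) = −8.2926.
Balance: K_A = K_B − x×(3.31 − 2.89), so x = (K_B − K_A)/(3.31 − 2.89) = 12.4674/0.42 = 29.7 km.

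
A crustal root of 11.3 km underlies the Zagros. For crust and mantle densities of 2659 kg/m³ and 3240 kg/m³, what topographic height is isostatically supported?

By Archimedes' principle applied to the lithosphere: ρ_c h = (ρ_m − ρ_c) r.
h = r (ρ_m − ρ_c) / ρ_c = 11.3 km × (3240 − 2659) / 2659 = 2.47 km.

2.47 km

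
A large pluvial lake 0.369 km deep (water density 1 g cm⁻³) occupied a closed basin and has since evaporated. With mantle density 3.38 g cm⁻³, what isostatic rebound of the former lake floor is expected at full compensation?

0.109 km

u = d ρ_w/ρ_m = 0.369 km × 1/3.38 = 0.109 km.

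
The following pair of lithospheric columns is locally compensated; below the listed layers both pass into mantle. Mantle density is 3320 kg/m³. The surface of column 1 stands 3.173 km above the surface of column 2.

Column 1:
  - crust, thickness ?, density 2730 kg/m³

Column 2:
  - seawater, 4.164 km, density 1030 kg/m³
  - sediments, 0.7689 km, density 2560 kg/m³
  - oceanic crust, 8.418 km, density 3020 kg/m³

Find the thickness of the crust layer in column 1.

39.3 km

Take the compensation level at the base of the deeper column (depth z_c below the surface of column 1) and equate Σ ρ_i t_i down to z_c; mantle fills any gap and the z_c terms cancel.
Column 1: x×2730 + (z_c − 0 − x)×3320
Column 2: 3.173×0 + 4.164×1030 + 0.7689×2560 + 8.418×3020 + (z_c − 3.173 − 13.3509)×3320
The z_c×3320 term appears on both sides and cancels. Collect the known terms of each column as K = Σ(ρt)_known − 3320 × (depth of known layers): K_1 = 0 − 3320×0 = 0; K_2 = 31679.664 − 3320×(3.173 + 13.3509) = −23179.684.
Balance: K_1 − x×(3320 − 2730) = K_2, so x = (K_1 − K_2)/(3320 − 2730) = 23179.7/590 = 39.3 km.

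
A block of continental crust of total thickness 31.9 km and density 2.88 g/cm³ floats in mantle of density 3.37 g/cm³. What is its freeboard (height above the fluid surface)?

4.64 km

Floating equilibrium: submerged depth d = t ρ_obj/ρ_fluid = 31.9 km × 2.88/3.37 = 27.26 km.
Freeboard = t − d = 31.9 km − 27.26 km = 4.64 km.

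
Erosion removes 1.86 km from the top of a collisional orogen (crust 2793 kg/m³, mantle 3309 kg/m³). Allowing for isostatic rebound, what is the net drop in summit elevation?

0.29 km

Rebound u = e ρ_c/ρ_m = 1.86 km × 2793/3309 = 1.57 km.
Net surface drop = e − u = 1.86 km − 1.57 km = e (ρ_m − ρ_c)/ρ_m = 0.29 km.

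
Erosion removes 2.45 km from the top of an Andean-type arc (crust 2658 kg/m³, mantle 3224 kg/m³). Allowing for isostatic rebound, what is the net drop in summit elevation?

Rebound u = e ρ_c/ρ_m = 2.45 km × 2658/3224 = 2.02 km.
Net surface drop = e − u = 2.45 km − 2.02 km = e (ρ_m − ρ_c)/ρ_m = 0.43 km.

0.43 km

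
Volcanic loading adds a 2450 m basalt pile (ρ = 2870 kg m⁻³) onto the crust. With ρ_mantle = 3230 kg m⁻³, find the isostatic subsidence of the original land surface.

Subaerial loading: s = t ρ_load / ρ_m.
s = 2450 m × 2870/3230 = 2180 m.

2180 m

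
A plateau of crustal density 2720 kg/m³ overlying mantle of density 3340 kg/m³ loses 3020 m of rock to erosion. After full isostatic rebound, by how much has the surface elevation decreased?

561 m

Rebound u = e ρ_c/ρ_m = 3020 m × 2720/3340 = 2459 m.
Net surface drop = e − u = 3020 m − 2459 m = e (ρ_m − ρ_c)/ρ_m = 561 m.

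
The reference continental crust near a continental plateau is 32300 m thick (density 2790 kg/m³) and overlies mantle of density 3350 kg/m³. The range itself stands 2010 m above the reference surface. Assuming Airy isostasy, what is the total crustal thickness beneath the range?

Root depth r = h ρ_c / (ρ_m − ρ_c) = 2010 m × 2790 / 560 = 10010 m.
Total thickness = T + h + r = 32300 m + 2010 m + 10010 m = 44300 m.

44300 m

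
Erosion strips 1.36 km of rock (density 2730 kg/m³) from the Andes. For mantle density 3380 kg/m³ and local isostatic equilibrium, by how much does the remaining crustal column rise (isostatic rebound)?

Unloading: uplift u = e ρ_c/ρ_m = 1.36 km × 2730/3380 = 1.1 km.

1.1 km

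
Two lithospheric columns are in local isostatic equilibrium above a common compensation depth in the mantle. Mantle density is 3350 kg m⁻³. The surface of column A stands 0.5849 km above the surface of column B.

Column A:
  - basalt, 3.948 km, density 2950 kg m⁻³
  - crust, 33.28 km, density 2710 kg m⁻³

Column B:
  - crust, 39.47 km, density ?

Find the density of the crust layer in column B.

2820 kg m⁻³

Take the compensation level at the base of the deeper column (depth z_c below the surface of column A) and equate Σ ρ_i t_i down to z_c; mantle fills any gap and the z_c terms cancel.
Column A: 3.948×2950 + 33.28×2710 + (z_c − 37.228)×3350
Column B: 0.5849×0 + 39.47×ρ + (z_c − 0.5849 − 39.47)×3350
The z_c×3350 term appears on both sides and cancels. Collect the known terms of each column as K = Σ(ρt)_known − 3350 × (depth of known layers): K_A = 101835.4 − 3350×37.228 = −22878.4; K_B = 0 − 3350×(0.5849 + 39.47) = −134183.915.
Balance: K_A = K_B + 39.47×ρ, so ρ = (K_A − K_B)/39.47 = 111306/39.47 = 2820 kg m⁻³.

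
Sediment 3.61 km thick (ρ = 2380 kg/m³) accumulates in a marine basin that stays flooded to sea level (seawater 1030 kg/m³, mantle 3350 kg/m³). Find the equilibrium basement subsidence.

Submarine loading: the sediment displaces seawater, and the subsidence is in turn flooded, so s (ρ_m − ρ_w) = t (ρ_sed − ρ_w).
s = 3.61 km × (2380 − 1030) / (3350 − 1030) = 2.1 km.

2.1 km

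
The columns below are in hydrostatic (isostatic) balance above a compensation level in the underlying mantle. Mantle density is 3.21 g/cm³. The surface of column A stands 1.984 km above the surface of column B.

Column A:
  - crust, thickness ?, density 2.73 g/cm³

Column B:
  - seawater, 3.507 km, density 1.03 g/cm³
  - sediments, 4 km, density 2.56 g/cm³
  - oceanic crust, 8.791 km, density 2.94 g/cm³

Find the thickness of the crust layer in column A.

Take the compensation level at the base of the deeper column (depth z_c below the surface of column A) and equate Σ ρ_i t_i down to z_c; mantle fills any gap and the z_c terms cancel.
Column A: x×2.73 + (z_c − 0 − x)×3.21
Column B: 1.984×0 + 3.507×1.03 + 4×2.56 + 8.791×2.94 + (z_c − 1.984 − 16.298)×3.21
The z_c×3.21 term appears on both sides and cancels. Collect the known terms of each column as K = Σ(ρt)_known − 3.21 × (depth of known layers): K_A = 0 − 3.21×0 = 0; K_B = 39.69775 − 3.21×(1.984 + 16.298) = −18.98747.
Balance: K_A − x×(3.21 − 2.73) = K_B, so x = (K_A − K_B)/(3.21 − 2.73) = 18.9875/0.48 = 39.6 km.

39.6 km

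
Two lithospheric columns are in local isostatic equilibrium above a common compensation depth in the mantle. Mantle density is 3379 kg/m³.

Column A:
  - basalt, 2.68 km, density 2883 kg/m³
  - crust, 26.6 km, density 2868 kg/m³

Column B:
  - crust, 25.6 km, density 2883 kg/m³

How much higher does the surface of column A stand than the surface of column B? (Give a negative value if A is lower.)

For any compensation level in the mantle, the mantle terms cancel and isostasy reduces to e = (Σt_A − Σt_B) − (Σ(ρt)_A − Σ(ρt)_B) / ρ_m.
Σt_A = 29.28 km; Σt_B = 25.6 km; Σ(ρt)_A = 84015.24; Σ(ρt)_B = 73804.8 (in km·kg/m³).
e = (29.28 − 25.6) − (84015.24 − 73804.8) / 3379 = 0.658 km.

0.658 km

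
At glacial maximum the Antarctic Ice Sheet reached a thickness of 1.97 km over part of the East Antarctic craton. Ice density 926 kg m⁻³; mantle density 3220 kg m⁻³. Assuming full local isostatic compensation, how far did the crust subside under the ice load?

For local isostatic compensation: the ice load ρ_ice t is balanced by mantle displaced below, ρ_m s.
s = t ρ_ice / ρ_m = 1.97 km × 926/3220 = 0.567 km.

0.567 km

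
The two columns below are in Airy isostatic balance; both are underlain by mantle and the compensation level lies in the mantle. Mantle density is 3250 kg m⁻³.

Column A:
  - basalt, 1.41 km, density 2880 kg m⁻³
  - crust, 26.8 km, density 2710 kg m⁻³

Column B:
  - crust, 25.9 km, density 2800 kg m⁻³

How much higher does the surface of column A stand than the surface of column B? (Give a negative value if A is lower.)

1.03 km

For any compensation level in the mantle, the mantle terms cancel and isostasy reduces to e = (Σt_A − Σt_B) − (Σ(ρt)_A − Σ(ρt)_B) / ρ_m.
Σt_A = 28.21 km; Σt_B = 25.9 km; Σ(ρt)_A = 76688.8; Σ(ρt)_B = 72520 (in km·kg m⁻³).
e = (28.21 − 25.9) − (76688.8 − 72520) / 3250 = 1.03 km.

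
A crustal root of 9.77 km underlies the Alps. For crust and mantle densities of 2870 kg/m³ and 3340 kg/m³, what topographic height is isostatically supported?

For local isostatic compensation: ρ_c h = (ρ_m − ρ_c) r.
h = r (ρ_m − ρ_c) / ρ_c = 9.77 km × (3340 − 2870) / 2870 = 1.6 km.

1.6 km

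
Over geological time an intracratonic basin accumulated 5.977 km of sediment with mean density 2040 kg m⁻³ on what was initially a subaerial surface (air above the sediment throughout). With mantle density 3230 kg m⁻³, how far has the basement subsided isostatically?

3.77 km

Subaerial load: s = t ρ_sed / ρ_m = 5.977 km × 2040/3230 = 3.77 km.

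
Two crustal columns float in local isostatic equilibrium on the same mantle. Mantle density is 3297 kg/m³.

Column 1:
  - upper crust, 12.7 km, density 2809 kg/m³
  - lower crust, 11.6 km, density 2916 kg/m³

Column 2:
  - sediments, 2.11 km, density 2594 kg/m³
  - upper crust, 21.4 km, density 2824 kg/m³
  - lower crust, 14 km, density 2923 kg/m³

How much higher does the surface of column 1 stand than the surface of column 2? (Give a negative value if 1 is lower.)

−1.89 km

For any compensation level in the mantle, the mantle terms cancel and isostasy reduces to e = (Σt_1 − Σt_2) − (Σ(ρt)_1 − Σ(ρt)_2) / ρ_m.
Σt_1 = 24.3 km; Σt_2 = 37.51 km; Σ(ρt)_1 = 69499.9; Σ(ρt)_2 = 106828.94 (in km·kg/m³).
e = (24.3 − 37.51) − (69499.9 − 106828.94) / 3297 = −1.89 km.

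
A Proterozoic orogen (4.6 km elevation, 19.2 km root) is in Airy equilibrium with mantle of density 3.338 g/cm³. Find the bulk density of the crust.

2.69 g/cm³

ρ_c h = (ρ_m − ρ_c) r → ρ_c (h + r) = ρ_m r → ρ_c = ρ_m r / (h + r).
ρ_c = 3.338 × 19.2 km / (4.6 km + 19.2 km) = 2.69 g/cm³.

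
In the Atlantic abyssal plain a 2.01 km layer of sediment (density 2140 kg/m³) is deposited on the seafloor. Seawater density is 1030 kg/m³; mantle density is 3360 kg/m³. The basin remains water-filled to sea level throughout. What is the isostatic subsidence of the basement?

0.958 km

Submarine loading: the sediment displaces seawater, and the subsidence is in turn flooded, so s (ρ_m − ρ_w) = t (ρ_sed − ρ_w).
s = 2.01 km × (2140 − 1030) / (3360 − 1030) = 0.958 km.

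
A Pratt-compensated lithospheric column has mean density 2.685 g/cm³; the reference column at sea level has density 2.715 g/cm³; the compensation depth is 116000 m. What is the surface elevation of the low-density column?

1300 m

ρ_ref D = ρ (D + h) → h = D (ρ_ref − ρ)/ρ.
h = 116000 m × (2.715 − 2.685)/2.685 = 1300 m.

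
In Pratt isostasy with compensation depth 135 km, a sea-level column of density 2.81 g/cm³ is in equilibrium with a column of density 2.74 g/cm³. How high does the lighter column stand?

3.45 km

ρ_ref D = ρ (D + h) → h = D (ρ_ref − ρ)/ρ.
h = 135 km × (2.81 − 2.74)/2.74 = 3.45 km.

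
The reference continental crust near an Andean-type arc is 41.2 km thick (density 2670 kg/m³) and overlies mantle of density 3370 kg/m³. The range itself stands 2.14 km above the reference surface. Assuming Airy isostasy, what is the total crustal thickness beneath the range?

51.5 km

Root depth r = h ρ_c / (ρ_m − ρ_c) = 2.14 km × 2670 / 700 = 8.163 km.
Total thickness = T + h + r = 41.2 km + 2.14 km + 8.163 km = 51.5 km.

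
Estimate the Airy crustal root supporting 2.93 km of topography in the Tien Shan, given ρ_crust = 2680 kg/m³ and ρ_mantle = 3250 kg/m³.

13.8 km

Balancing pressure at the compensation depth: the weight of the topography is balanced by the buoyancy of the root, ρ_c h = (ρ_m − ρ_c) r.
r = h · ρ_c / (ρ_m − ρ_c) = 2.93 km × 2680 / (3250 − 2680) = 13.8 km.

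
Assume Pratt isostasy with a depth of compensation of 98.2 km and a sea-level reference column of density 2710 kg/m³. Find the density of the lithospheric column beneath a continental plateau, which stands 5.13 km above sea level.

Pratt balance: ρ_ref D = ρ (D + h).
ρ = ρ_ref D/(D + h) = 2710 × 98.2 km/(98.2 km + 5.13 km) = 2580 kg/m³.

2580 kg/m³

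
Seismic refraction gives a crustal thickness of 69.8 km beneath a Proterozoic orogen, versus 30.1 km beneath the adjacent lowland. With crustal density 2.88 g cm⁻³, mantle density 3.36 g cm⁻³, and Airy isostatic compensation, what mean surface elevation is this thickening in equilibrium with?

5.67 km

Excess crust Δ = 69.8 km − 30.1 km = 39.7 km, split between elevation h and root r with h + r = Δ.
Airy balance ρ_c h = (ρ_m − ρ_c) r gives r = h ρ_c/(ρ_m − ρ_c), so h (1 + ρ_c/(ρ_m − ρ_c)) = Δ, i.e. h = Δ (ρ_m − ρ_c)/ρ_m.
h = 39.7 km × 0.48/3.36 = 5.67 km.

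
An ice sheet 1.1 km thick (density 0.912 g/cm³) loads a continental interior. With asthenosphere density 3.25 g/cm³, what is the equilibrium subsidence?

0.309 km

In Airy isostatic equilibrium: the ice load ρ_ice t is balanced by mantle displaced below, ρ_m s.
s = t ρ_ice / ρ_m = 1.1 km × 0.912/3.25 = 0.309 km.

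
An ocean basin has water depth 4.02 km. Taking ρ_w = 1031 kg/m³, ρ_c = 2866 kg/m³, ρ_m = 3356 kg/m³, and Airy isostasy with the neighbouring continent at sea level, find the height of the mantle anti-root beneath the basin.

Balancing pressure at the compensation depth: replacing crust with seawater at the top is compensated by replacing crust with mantle at the base: d (ρ_c − ρ_w) = a (ρ_m − ρ_c).
a = d (ρ_c − ρ_w)/(ρ_m − ρ_c) = 4.02 km × 1835/490 = 15.1 km.

15.1 km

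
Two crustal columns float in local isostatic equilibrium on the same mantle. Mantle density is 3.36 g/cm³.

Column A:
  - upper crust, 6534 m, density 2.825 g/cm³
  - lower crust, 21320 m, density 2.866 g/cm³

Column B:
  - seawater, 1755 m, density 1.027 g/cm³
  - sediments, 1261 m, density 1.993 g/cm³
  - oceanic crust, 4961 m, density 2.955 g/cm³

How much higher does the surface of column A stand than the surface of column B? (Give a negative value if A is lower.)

1850 m

For any compensation level in the mantle, the mantle terms cancel and isostasy reduces to e = (Σt_A − Σt_B) − (Σ(ρt)_A − Σ(ρt)_B) / ρ_m.
Σt_A = 27854 m; Σt_B = 7977 m; Σ(ρt)_A = 79561.67; Σ(ρt)_B = 18975.313 (in m·g/cm³).
e = (27854 − 7977) − (79561.67 − 18975.313) / 3.36 = 1850 m.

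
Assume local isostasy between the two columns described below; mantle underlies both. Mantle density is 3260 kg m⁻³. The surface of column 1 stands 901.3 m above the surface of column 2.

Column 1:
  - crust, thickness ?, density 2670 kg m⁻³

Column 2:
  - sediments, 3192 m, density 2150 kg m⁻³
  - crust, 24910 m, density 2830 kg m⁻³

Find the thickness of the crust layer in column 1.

29100 m

Take the compensation level at the base of the deeper column (depth z_c below the surface of column 1) and equate Σ ρ_i t_i down to z_c; mantle fills any gap and the z_c terms cancel.
Column 1: x×2670 + (z_c − 0 − x)×3260
Column 2: 901.3×0 + 3192×2150 + 24910×2830 + (z_c − 901.3 − 28102)×3260
The z_c×3260 term appears on both sides and cancels. Collect the known terms of each column as K = Σ(ρt)_known − 3260 × (depth of known layers): K_1 = 0 − 3260×0 = 0; K_2 = 77358100 − 3260×(901.3 + 28102) = −17192658.
Balance: K_1 − x×(3260 − 2670) = K_2, so x = (K_1 − K_2)/(3260 − 2670) = 17192700/590 = 29100 m.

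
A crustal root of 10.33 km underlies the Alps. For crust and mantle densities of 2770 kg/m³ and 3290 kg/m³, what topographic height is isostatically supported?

1.94 km

For local isostatic compensation: ρ_c h = (ρ_m − ρ_c) r.
h = r (ρ_m − ρ_c) / ρ_c = 10.33 km × (3290 − 2770) / 2770 = 1.94 km.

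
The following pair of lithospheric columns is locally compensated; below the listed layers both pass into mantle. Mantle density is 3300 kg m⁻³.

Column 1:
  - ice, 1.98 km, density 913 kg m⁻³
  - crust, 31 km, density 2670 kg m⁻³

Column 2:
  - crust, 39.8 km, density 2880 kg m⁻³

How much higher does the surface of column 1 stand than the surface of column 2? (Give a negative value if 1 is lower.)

2.28 km

For any compensation level in the mantle, the mantle terms cancel and isostasy reduces to e = (Σt_1 − Σt_2) − (Σ(ρt)_1 − Σ(ρt)_2) / ρ_m.
Σt_1 = 32.98 km; Σt_2 = 39.8 km; Σ(ρt)_1 = 84577.74; Σ(ρt)_2 = 114624 (in km·kg m⁻³).
e = (32.98 − 39.8) − (84577.74 − 114624) / 3300 = 2.28 km.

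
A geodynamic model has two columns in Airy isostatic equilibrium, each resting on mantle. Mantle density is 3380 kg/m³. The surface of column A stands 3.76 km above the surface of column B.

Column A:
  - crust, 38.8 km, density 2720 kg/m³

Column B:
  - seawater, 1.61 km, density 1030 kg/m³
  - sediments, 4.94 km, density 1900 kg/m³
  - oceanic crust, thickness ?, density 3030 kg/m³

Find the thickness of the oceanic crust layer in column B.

5.16 km

Take the compensation level at the base of the deeper column (depth z_c below the surface of column A) and equate Σ ρ_i t_i down to z_c; mantle fills any gap and the z_c terms cancel.
Column A: 38.8×2720 + (z_c − 38.8)×3380
Column B: 3.76×0 + 1.61×1030 + 4.94×1900 + x×3030 + (z_c − 3.76 − 6.55 − x)×3380
The z_c×3380 term appears on both sides and cancels. Collect the known terms of each column as K = Σ(ρt)_known − 3380 × (depth of known layers): K_A = 105536 − 3380×38.8 = −25608; K_B = 11044.3 − 3380×(3.76 + 6.55) = −23803.5.
Balance: K_A = K_B − x×(3380 − 3030), so x = (K_B − K_A)/(3380 − 3030) = 1804.5/350 = 5.16 km.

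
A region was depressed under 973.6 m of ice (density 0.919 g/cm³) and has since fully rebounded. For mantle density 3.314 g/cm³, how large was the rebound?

Removing the load lets mantle flow back in; uplift u satisfies ρ_ice t = ρ_m u.
u = t ρ_ice/ρ_m = 973.6 m × 0.919/3.314 = 270 m.

270 m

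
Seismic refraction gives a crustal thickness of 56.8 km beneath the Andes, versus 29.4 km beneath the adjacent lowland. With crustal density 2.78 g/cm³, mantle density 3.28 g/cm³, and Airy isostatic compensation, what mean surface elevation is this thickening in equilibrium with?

4.18 km

Excess crust Δ = 56.8 km − 29.4 km = 27.4 km, split between elevation h and root r with h + r = Δ.
Airy balance ρ_c h = (ρ_m − ρ_c) r gives r = h ρ_c/(ρ_m − ρ_c), so h (1 + ρ_c/(ρ_m − ρ_c)) = Δ, i.e. h = Δ (ρ_m − ρ_c)/ρ_m.
h = 27.4 km × 0.5/3.28 = 4.18 km.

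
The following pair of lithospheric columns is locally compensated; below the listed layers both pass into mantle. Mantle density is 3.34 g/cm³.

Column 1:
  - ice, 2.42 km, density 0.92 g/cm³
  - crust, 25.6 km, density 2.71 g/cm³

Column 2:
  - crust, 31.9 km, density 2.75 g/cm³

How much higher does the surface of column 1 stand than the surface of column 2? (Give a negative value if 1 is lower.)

For any compensation level in the mantle, the mantle terms cancel and isostasy reduces to e = (Σt_1 − Σt_2) − (Σ(ρt)_1 − Σ(ρt)_2) / ρ_m.
Σt_1 = 28.02 km; Σt_2 = 31.9 km; Σ(ρt)_1 = 71.6024; Σ(ρt)_2 = 87.725 (in km·g/cm³).
e = (28.02 − 31.9) − (71.6024 − 87.725) / 3.34 = 0.947 km.

0.947 km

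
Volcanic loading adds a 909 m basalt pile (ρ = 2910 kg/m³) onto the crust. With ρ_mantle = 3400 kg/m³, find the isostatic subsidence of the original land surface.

778 m

Subaerial loading: s = t ρ_load / ρ_m.
s = 909 m × 2910/3400 = 778 m.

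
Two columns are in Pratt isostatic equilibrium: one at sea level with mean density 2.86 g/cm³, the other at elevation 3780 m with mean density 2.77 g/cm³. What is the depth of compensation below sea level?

ρ_ref D = ρ (D + h) → D (ρ_ref − ρ) = ρ h.
D = ρ h/(ρ_ref − ρ) = 2.77 × 3780 m/(2.86 − 2.77) = 116000 m.

116000 m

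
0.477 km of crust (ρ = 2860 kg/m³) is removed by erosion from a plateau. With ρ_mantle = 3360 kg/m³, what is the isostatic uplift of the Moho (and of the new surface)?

Unloading: uplift u = e ρ_c/ρ_m = 0.477 km × 2860/3360 = 0.406 km.

0.406 km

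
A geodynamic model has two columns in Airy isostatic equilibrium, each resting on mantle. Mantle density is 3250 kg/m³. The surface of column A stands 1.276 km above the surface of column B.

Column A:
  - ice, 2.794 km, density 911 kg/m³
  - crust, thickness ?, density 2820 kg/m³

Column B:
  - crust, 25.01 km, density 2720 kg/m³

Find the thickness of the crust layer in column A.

Take the compensation level at the base of the deeper column (depth z_c below the surface of column A) and equate Σ ρ_i t_i down to z_c; mantle fills any gap and the z_c terms cancel.
Column A: 2.794×911 + x×2820 + (z_c − 2.794 − x)×3250
Column B: 1.276×0 + 25.01×2720 + (z_c − 1.276 − 25.01)×3250
The z_c×3250 term appears on both sides and cancels. Collect the known terms of each column as K = Σ(ρt)_known − 3250 × (depth of known layers): K_A = 2545.334 − 3250×2.794 = −6535.166; K_B = 68027.2 − 3250×(1.276 + 25.01) = −17402.3.
Balance: K_A − x×(3250 − 2820) = K_B, so x = (K_A − K_B)/(3250 − 2820) = 10867.1/430 = 25.3 km.

25.3 km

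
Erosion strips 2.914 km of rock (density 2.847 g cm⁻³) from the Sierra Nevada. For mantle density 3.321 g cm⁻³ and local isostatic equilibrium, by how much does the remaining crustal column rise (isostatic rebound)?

2.5 km

Unloading: uplift u = e ρ_c/ρ_m = 2.914 km × 2.847/3.321 = 2.5 km.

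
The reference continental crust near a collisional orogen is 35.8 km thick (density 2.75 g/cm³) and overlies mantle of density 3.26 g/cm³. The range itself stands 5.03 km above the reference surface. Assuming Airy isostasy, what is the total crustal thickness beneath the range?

68 km

Root depth r = h ρ_c / (ρ_m − ρ_c) = 5.03 km × 2.75 / 0.51 = 27.12 km.
Total thickness = T + h + r = 35.8 km + 5.03 km + 27.12 km = 68 km.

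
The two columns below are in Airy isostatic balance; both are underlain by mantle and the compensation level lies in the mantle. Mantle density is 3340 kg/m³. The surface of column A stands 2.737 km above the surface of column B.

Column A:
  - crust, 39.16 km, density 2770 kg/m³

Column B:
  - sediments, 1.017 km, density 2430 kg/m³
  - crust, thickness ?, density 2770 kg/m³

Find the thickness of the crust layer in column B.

Take the compensation level at the base of the deeper column (depth z_c below the surface of column A) and equate Σ ρ_i t_i down to z_c; mantle fills any gap and the z_c terms cancel.
Column A: 39.16×2770 + (z_c − 39.16)×3340
Column B: 2.737×0 + 1.017×2430 + x×2770 + (z_c − 2.737 − 1.017 − x)×3340
The z_c×3340 term appears on both sides and cancels. Collect the known terms of each column as K = Σ(ρt)_known − 3340 × (depth of known layers): K_A = 108473.2 − 3340×39.16 = −22321.2; K_B = 2471.31 − 3340×(2.737 + 1.017) = −10067.05.
Balance: K_A = K_B − x×(3340 − 2770), so x = (K_B − K_A)/(3340 − 2770) = 12254.1/570 = 21.5 km.

21.5 km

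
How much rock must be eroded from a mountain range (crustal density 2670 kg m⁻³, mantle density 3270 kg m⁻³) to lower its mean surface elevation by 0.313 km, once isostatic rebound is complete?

1.71 km

Net drop Δ = e − u = e − e ρ_c/ρ_m = e (ρ_m − ρ_c)/ρ_m.
e = Δ ρ_m/(ρ_m − ρ_c) = 0.313 km × 3270/600 = 1.71 km.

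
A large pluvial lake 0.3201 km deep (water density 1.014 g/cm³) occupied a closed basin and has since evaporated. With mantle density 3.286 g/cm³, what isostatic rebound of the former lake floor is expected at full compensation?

u = d ρ_w/ρ_m = 0.3201 km × 1.014/3.286 = 0.0988 km.

0.0988 km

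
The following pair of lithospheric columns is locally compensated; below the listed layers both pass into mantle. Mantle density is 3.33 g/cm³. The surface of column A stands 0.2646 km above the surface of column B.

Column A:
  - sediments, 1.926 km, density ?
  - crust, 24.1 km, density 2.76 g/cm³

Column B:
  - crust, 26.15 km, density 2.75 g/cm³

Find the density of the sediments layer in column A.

Take the compensation level at the base of the deeper column (depth z_c below the surface of column A) and equate Σ ρ_i t_i down to z_c; mantle fills any gap and the z_c terms cancel.
Column A: 1.926×ρ + 24.1×2.76 + (z_c − 26.026)×3.33
Column B: 0.2646×0 + 26.15×2.75 + (z_c − 0.2646 − 26.15)×3.33
The z_c×3.33 term appears on both sides and cancels. Collect the known terms of each column as K = Σ(ρt)_known − 3.33 × (depth of known layers): K_A = 66.516 − 3.33×26.026 = −20.15058; K_B = 71.9125 − 3.33×(0.2646 + 26.15) = −16.048118.
Balance: K_A + 1.926×ρ = K_B, so ρ = (K_B − K_A)/1.926 = 4.10246/1.926 = 2.13 g/cm³.

2.13 g/cm³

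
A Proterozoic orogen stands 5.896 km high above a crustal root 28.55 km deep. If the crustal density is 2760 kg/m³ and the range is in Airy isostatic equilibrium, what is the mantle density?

Airy balance: ρ_c h = (ρ_m − ρ_c) r → ρ_m = ρ_c (1 + h/r).
ρ_m = 2760 × (1 + 5.896 km/28.55 km) = 3330 kg/m³.

3330 kg/m³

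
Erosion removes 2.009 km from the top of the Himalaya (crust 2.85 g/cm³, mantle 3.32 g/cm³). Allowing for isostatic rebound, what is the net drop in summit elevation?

Rebound u = e ρ_c/ρ_m = 2.009 km × 2.85/3.32 = 1.725 km.
Net surface drop = e − u = 2.009 km − 1.725 km = e (ρ_m − ρ_c)/ρ_m = 0.284 km.

0.284 km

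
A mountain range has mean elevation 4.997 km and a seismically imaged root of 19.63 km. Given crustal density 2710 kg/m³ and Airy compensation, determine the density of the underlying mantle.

3400 kg/m³

Airy balance: ρ_c h = (ρ_m − ρ_c) r → ρ_m = ρ_c (1 + h/r).
ρ_m = 2710 × (1 + 4.997 km/19.63 km) = 3400 kg/m³.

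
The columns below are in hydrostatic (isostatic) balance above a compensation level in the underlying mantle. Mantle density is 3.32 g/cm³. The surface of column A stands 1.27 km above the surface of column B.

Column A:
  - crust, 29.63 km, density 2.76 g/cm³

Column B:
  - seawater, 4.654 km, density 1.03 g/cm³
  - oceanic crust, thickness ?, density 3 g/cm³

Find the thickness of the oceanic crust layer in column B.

Take the compensation level at the base of the deeper column (depth z_c below the surface of column A) and equate Σ ρ_i t_i down to z_c; mantle fills any gap and the z_c terms cancel.
Column A: 29.63×2.76 + (z_c − 29.63)×3.32
Column B: 1.27×0 + 4.654×1.03 + x×3 + (z_c − 1.27 − 4.654 − x)×3.32
The z_c×3.32 term appears on both sides and cancels. Collect the known terms of each column as K = Σ(ρt)_known − 3.32 × (depth of known layers): K_A = 81.7788 − 3.32×29.63 = −16.5928; K_B = 4.79362 − 3.32×(1.27 + 4.654) = −14.87406.
Balance: K_A = K_B − x×(3.32 − 3), so x = (K_B − K_A)/(3.32 − 3) = 1.71874/0.32 = 5.37 km.

5.37 km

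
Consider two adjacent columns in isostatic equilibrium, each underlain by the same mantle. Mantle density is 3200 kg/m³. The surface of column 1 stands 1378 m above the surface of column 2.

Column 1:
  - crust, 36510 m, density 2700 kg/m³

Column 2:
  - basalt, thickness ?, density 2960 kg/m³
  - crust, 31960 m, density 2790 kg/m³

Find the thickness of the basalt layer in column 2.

Take the compensation level at the base of the deeper column (depth z_c below the surface of column 1) and equate Σ ρ_i t_i down to z_c; mantle fills any gap and the z_c terms cancel.
Column 1: 36510×2700 + (z_c − 36510)×3200
Column 2: 1378×0 + x×2960 + 31960×2790 + (z_c − 1378 − 31960 − x)×3200
The z_c×3200 term appears on both sides and cancels. Collect the known terms of each column as K = Σ(ρt)_known − 3200 × (depth of known layers): K_1 = 98577000 − 3200×36510 = −18255000; K_2 = 89168400 − 3200×(1378 + 31960) = −17513200.
Balance: K_1 = K_2 − x×(3200 − 2960), so x = (K_2 − K_1)/(3200 − 2960) = 741800/240 = 3090 m.

3090 m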